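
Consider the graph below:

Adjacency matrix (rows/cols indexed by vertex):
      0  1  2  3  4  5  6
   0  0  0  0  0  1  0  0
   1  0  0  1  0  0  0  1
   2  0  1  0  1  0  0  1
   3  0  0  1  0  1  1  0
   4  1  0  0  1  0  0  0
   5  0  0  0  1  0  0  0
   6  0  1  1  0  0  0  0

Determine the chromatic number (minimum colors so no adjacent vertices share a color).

The graph has a maximum clique of size 3 (lower bound on chromatic number).
A valid 3-coloring: {0: 1, 1: 1, 2: 0, 3: 1, 4: 0, 5: 0, 6: 2}.
Chromatic number = 3.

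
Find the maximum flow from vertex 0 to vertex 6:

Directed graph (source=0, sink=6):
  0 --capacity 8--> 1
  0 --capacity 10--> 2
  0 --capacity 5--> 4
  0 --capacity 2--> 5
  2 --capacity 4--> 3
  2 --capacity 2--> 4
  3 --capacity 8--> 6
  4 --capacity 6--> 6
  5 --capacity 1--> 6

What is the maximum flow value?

Computing max flow:
  Flow on (0->2): 6/10
  Flow on (0->4): 4/5
  Flow on (0->5): 1/2
  Flow on (2->3): 4/4
  Flow on (2->4): 2/2
  Flow on (3->6): 4/8
  Flow on (4->6): 6/6
  Flow on (5->6): 1/1
Maximum flow = 11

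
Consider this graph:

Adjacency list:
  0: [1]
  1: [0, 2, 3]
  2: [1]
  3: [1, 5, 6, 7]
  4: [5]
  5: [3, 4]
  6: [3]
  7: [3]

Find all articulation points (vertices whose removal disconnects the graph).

An articulation point is a vertex whose removal disconnects the graph.
Articulation points: [1, 3, 5]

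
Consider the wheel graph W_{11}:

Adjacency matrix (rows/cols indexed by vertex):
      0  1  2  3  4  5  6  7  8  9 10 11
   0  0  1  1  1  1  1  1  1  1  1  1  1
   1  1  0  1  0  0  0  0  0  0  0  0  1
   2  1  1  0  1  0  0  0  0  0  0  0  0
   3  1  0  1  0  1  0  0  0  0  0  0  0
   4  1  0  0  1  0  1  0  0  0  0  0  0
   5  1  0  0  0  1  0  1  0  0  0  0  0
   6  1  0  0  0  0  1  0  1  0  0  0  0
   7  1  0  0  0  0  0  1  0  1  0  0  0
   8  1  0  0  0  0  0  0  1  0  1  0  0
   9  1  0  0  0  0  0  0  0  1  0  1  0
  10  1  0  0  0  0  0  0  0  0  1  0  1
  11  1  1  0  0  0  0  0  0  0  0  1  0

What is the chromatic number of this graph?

W_{11} = C_{11} plus a hub adjacent to every cycle vertex.
The outer cycle needs 3 colors (odd cycle); the hub is adjacent to all of them so needs a fresh color.
Chromatic number = 3 + 1 = 4.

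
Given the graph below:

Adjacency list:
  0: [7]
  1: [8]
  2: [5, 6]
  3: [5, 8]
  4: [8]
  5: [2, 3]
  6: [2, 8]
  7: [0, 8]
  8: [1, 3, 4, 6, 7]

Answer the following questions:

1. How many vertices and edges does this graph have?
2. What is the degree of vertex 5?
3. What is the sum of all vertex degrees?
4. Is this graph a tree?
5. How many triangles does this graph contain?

Count: 9 vertices, 9 edges.
Vertex 5 has neighbors [2, 3], degree = 2.
Handshaking lemma: 2 * 9 = 18.
A tree on 9 vertices has 8 edges. This graph has 9 edges (1 extra). Not a tree.
Number of triangles = 0.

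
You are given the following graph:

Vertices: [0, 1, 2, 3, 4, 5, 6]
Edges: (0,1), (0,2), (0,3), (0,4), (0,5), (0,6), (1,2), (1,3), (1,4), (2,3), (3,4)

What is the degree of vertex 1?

Vertex 1 has neighbors [0, 2, 3, 4], so deg(1) = 4.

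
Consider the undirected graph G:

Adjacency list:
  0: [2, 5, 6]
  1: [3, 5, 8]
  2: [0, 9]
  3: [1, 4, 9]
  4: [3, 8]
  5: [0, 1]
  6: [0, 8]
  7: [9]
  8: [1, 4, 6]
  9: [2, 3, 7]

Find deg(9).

Vertex 9 has neighbors [2, 3, 7], so deg(9) = 3.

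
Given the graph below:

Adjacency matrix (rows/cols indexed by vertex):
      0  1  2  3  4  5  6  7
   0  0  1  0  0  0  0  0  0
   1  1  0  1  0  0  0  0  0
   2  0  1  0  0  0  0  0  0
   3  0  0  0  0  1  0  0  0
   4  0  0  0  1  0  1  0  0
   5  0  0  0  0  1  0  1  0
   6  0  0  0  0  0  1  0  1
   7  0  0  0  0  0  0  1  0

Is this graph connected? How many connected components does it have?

Checking connectivity: the graph has 2 connected component(s).
Components: [[0, 1, 2], [3, 4, 5, 6, 7]]. The graph is NOT connected.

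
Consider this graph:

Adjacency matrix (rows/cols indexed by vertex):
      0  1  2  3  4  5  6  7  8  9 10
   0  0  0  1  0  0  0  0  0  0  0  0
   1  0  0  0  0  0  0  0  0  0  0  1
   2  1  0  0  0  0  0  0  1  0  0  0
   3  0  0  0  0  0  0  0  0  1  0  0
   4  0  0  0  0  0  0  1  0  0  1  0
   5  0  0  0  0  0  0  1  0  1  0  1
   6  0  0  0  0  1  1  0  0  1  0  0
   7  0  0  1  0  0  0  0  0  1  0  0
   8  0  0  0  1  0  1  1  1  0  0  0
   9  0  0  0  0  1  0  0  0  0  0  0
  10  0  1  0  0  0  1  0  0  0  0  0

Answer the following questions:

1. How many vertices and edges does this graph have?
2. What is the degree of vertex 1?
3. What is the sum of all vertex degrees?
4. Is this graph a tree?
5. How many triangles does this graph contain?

Count: 11 vertices, 11 edges.
Vertex 1 has neighbors [10], degree = 1.
Handshaking lemma: 2 * 11 = 22.
A tree on 11 vertices has 10 edges. This graph has 11 edges (1 extra). Not a tree.
Number of triangles = 1.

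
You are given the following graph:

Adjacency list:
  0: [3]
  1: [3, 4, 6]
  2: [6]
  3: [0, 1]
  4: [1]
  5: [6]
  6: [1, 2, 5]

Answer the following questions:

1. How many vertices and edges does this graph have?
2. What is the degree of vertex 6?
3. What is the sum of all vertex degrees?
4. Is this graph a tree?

Count: 7 vertices, 6 edges.
Vertex 6 has neighbors [1, 2, 5], degree = 3.
Handshaking lemma: 2 * 6 = 12.
A graph is a tree iff it is connected and has exactly n-1 edges. This graph is connected (all 7 vertices in one component) and has 7-1 = 6 edges. It is a tree.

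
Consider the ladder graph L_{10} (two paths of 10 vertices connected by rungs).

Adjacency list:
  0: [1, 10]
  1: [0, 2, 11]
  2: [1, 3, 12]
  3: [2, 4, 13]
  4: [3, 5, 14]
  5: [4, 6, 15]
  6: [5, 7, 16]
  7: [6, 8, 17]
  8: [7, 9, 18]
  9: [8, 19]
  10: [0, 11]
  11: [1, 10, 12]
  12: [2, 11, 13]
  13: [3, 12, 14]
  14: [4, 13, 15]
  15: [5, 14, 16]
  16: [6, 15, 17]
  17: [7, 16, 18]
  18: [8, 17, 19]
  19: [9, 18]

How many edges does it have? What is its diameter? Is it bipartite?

Ladder graph L_{10}: 10 rungs + 2 * (10-1) path edges = 10 + 18 = 28 edges.
Diameter = 10.
Ladder graphs are bipartite (alternating coloring along each path).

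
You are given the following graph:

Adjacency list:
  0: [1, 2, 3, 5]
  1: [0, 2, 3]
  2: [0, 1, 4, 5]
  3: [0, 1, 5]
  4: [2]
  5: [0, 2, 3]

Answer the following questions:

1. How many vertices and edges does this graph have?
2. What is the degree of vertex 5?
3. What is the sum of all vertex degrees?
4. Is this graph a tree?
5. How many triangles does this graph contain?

Count: 6 vertices, 9 edges.
Vertex 5 has neighbors [0, 2, 3], degree = 3.
Handshaking lemma: 2 * 9 = 18.
A tree on 6 vertices has 5 edges. This graph has 9 edges (4 extra). Not a tree.
Number of triangles = 4.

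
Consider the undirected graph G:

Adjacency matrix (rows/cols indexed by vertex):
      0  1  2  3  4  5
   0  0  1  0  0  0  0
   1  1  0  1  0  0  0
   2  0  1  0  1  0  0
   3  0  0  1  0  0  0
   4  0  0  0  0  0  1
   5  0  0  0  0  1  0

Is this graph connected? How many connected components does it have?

Checking connectivity: the graph has 2 connected component(s).
Components: [[0, 1, 2, 3], [4, 5]]. The graph is NOT connected.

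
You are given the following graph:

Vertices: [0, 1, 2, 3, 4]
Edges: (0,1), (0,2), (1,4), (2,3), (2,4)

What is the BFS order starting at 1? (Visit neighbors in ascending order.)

BFS from vertex 1 (neighbors processed in ascending order):
Visit order: 1, 0, 4, 2, 3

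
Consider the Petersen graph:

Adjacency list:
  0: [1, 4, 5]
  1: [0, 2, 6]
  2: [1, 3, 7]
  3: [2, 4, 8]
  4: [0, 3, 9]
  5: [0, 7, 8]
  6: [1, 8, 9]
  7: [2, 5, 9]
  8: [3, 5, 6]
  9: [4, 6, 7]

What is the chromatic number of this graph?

The Petersen graph contains odd cycles (e.g. the outer 5-cycle), so chi >= 3.
A proper 3-coloring exists (it is a well-known 3-chromatic graph).
Chromatic number = 3.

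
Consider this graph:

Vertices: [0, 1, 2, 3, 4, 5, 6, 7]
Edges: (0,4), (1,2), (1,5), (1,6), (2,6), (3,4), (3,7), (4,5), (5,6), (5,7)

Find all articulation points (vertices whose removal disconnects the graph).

An articulation point is a vertex whose removal disconnects the graph.
Articulation points: [4, 5]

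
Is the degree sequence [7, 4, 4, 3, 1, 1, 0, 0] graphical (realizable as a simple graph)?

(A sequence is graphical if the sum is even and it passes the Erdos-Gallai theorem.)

Sum of degrees = 20. Sum is even but fails Erdos-Gallai. The sequence is NOT graphical.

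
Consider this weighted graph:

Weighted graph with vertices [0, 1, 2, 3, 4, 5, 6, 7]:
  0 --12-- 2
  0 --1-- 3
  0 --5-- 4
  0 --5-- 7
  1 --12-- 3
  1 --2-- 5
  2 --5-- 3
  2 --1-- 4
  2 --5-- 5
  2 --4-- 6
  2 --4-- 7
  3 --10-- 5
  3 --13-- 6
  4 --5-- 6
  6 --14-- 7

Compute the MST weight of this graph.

Applying Kruskal's algorithm (sort edges by weight, add if no cycle):
  Add (0,3) w=1
  Add (2,4) w=1
  Add (1,5) w=2
  Add (2,7) w=4
  Add (2,6) w=4
  Add (0,4) w=5
  Skip (0,7) w=5 (creates cycle)
  Add (2,5) w=5
  Skip (2,3) w=5 (creates cycle)
  Skip (4,6) w=5 (creates cycle)
  Skip (3,5) w=10 (creates cycle)
  Skip (0,2) w=12 (creates cycle)
  Skip (1,3) w=12 (creates cycle)
  Skip (3,6) w=13 (creates cycle)
  Skip (6,7) w=14 (creates cycle)
MST weight = 22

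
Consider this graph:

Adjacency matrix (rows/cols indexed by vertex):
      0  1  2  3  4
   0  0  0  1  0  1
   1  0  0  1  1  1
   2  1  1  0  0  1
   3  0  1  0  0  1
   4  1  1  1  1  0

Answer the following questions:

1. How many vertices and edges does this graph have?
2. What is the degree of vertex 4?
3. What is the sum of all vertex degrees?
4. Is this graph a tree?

Count: 5 vertices, 7 edges.
Vertex 4 has neighbors [0, 1, 2, 3], degree = 4.
Handshaking lemma: 2 * 7 = 14.
A tree on 5 vertices has 4 edges. This graph has 7 edges (3 extra). Not a tree.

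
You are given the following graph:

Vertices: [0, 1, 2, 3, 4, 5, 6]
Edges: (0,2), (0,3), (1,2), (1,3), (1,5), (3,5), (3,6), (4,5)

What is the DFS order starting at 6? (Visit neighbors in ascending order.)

DFS from vertex 6 (neighbors processed in ascending order):
Visit order: 6, 3, 0, 2, 1, 5, 4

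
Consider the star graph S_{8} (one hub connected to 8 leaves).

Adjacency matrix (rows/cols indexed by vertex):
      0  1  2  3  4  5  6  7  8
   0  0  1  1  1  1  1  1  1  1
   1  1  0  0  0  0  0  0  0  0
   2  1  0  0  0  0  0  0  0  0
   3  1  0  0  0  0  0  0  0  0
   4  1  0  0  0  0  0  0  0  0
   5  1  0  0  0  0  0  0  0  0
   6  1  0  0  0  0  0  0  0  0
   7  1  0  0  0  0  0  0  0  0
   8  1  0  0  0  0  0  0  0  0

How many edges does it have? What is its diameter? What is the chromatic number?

Star graph S_{8}: the hub connects to all 8 leaves.
Edges = 8.
Diameter = 2 (any leaf to hub is 1, leaf to leaf through hub is 2).
Star graphs are bipartite (hub vs leaves), so chromatic number = 2.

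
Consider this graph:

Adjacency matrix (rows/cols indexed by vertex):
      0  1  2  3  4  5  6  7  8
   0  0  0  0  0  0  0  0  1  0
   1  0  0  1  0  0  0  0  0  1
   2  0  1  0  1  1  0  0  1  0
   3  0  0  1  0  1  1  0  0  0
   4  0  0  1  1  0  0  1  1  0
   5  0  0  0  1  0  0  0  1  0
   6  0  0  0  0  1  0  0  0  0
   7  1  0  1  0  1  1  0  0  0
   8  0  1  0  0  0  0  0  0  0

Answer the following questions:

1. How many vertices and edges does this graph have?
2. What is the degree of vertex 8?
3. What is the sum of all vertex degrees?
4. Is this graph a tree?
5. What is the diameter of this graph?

Count: 9 vertices, 11 edges.
Vertex 8 has neighbors [1], degree = 1.
Handshaking lemma: 2 * 11 = 22.
A tree on 9 vertices has 8 edges. This graph has 11 edges (3 extra). Not a tree.
Diameter (longest shortest path) = 4.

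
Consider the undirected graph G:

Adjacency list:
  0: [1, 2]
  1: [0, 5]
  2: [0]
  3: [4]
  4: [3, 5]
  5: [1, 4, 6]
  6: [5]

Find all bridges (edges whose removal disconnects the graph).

A bridge is an edge whose removal increases the number of connected components.
Bridges found: (0,1), (0,2), (1,5), (3,4), (4,5), (5,6)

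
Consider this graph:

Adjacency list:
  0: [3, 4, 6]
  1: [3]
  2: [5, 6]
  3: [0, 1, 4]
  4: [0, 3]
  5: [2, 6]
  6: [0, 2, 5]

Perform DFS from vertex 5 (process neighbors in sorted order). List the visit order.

DFS from vertex 5 (neighbors processed in ascending order):
Visit order: 5, 2, 6, 0, 3, 1, 4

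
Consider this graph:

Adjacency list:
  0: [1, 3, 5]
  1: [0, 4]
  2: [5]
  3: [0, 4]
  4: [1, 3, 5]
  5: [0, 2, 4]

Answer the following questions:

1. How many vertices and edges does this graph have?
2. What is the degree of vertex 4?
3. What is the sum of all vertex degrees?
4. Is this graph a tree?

Count: 6 vertices, 7 edges.
Vertex 4 has neighbors [1, 3, 5], degree = 3.
Handshaking lemma: 2 * 7 = 14.
A tree on 6 vertices has 5 edges. This graph has 7 edges (2 extra). Not a tree.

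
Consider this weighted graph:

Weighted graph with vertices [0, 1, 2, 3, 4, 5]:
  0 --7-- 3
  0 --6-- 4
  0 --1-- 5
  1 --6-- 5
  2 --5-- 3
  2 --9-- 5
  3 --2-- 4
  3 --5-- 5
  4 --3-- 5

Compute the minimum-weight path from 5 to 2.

Using Dijkstra's algorithm from vertex 5:
Shortest path: 5 -> 2
Total weight: 9 = 9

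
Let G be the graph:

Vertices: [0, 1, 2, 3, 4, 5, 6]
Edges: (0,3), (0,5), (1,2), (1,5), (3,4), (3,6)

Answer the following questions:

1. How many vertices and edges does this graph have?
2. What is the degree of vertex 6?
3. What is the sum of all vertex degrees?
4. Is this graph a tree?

Count: 7 vertices, 6 edges.
Vertex 6 has neighbors [3], degree = 1.
Handshaking lemma: 2 * 6 = 12.
A graph is a tree iff it is connected and has exactly n-1 edges. This graph is connected (all 7 vertices in one component) and has 7-1 = 6 edges. It is a tree.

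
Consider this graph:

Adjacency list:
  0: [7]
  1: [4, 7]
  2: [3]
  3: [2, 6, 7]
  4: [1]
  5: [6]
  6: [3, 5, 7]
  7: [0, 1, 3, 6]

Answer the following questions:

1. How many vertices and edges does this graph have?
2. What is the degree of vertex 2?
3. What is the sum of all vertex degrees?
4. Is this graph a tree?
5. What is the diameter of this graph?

Count: 8 vertices, 8 edges.
Vertex 2 has neighbors [3], degree = 1.
Handshaking lemma: 2 * 8 = 16.
A tree on 8 vertices has 7 edges. This graph has 8 edges (1 extra). Not a tree.
Diameter (longest shortest path) = 4.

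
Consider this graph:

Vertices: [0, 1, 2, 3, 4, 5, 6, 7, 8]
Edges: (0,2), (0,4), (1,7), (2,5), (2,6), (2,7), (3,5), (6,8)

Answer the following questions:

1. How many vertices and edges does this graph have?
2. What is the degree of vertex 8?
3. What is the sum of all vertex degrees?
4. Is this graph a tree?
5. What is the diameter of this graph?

Count: 9 vertices, 8 edges.
Vertex 8 has neighbors [6], degree = 1.
Handshaking lemma: 2 * 8 = 16.
A graph is a tree iff it is connected and has exactly n-1 edges. This graph is connected (all 9 vertices in one component) and has 9-1 = 8 edges. It is a tree.
Diameter (longest shortest path) = 4.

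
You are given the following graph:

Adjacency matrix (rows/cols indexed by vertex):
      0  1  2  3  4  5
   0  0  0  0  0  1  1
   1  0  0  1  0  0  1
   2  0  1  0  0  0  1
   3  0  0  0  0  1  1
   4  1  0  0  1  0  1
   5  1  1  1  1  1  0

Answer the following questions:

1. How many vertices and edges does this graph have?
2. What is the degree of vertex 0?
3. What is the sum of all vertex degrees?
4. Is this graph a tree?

Count: 6 vertices, 8 edges.
Vertex 0 has neighbors [4, 5], degree = 2.
Handshaking lemma: 2 * 8 = 16.
A tree on 6 vertices has 5 edges. This graph has 8 edges (3 extra). Not a tree.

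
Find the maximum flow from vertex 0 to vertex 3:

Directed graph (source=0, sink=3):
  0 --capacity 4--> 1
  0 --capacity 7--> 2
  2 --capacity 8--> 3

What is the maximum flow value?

Computing max flow:
  Flow on (0->2): 7/7
  Flow on (2->3): 7/8
Maximum flow = 7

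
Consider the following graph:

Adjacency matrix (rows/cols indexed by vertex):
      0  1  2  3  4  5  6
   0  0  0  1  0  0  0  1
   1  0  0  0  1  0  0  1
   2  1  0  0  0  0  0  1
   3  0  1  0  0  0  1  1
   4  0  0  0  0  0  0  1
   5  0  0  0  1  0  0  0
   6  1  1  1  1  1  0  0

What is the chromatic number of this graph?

The graph has a maximum clique of size 3 (lower bound on chromatic number).
A valid 3-coloring: {0: 1, 1: 2, 2: 2, 3: 1, 4: 1, 5: 0, 6: 0}.
Chromatic number = 3.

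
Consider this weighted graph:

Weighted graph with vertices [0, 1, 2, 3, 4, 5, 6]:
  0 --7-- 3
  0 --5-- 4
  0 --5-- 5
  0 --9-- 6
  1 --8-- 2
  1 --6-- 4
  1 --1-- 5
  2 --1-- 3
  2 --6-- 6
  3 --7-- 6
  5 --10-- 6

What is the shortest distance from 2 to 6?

Using Dijkstra's algorithm from vertex 2:
Shortest path: 2 -> 6
Total weight: 6 = 6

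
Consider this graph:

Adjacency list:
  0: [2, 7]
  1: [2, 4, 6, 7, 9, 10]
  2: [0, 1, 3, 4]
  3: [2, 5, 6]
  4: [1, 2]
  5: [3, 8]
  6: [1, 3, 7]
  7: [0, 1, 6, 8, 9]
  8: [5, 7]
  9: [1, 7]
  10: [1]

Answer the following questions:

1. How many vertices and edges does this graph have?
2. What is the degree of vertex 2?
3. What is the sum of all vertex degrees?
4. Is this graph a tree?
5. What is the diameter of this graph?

Count: 11 vertices, 16 edges.
Vertex 2 has neighbors [0, 1, 3, 4], degree = 4.
Handshaking lemma: 2 * 16 = 32.
A tree on 11 vertices has 10 edges. This graph has 16 edges (6 extra). Not a tree.
Diameter (longest shortest path) = 4.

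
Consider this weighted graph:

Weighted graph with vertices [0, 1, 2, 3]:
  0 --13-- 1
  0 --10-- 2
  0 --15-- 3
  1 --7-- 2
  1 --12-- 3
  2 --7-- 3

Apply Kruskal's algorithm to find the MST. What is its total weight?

Applying Kruskal's algorithm (sort edges by weight, add if no cycle):
  Add (1,2) w=7
  Add (2,3) w=7
  Add (0,2) w=10
  Skip (1,3) w=12 (creates cycle)
  Skip (0,1) w=13 (creates cycle)
  Skip (0,3) w=15 (creates cycle)
MST weight = 24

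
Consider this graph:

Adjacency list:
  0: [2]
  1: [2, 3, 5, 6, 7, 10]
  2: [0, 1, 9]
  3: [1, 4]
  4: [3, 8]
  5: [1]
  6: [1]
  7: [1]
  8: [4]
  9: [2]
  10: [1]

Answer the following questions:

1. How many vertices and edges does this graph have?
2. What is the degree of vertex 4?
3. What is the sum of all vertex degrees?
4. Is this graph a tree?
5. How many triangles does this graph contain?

Count: 11 vertices, 10 edges.
Vertex 4 has neighbors [3, 8], degree = 2.
Handshaking lemma: 2 * 10 = 20.
A graph is a tree iff it is connected and has exactly n-1 edges. This graph is connected (all 11 vertices in one component) and has 11-1 = 10 edges. It is a tree.
Number of triangles = 0.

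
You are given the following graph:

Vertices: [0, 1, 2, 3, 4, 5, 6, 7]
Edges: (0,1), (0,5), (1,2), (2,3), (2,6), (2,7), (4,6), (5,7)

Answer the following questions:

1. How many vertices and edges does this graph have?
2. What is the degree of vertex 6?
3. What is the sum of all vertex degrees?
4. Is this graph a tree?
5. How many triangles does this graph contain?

Count: 8 vertices, 8 edges.
Vertex 6 has neighbors [2, 4], degree = 2.
Handshaking lemma: 2 * 8 = 16.
A tree on 8 vertices has 7 edges. This graph has 8 edges (1 extra). Not a tree.
Number of triangles = 0.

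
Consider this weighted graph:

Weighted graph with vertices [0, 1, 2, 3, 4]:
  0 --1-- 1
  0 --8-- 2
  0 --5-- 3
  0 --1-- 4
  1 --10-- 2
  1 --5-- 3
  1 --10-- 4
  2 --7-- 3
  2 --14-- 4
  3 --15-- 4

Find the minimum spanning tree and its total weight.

Applying Kruskal's algorithm (sort edges by weight, add if no cycle):
  Add (0,1) w=1
  Add (0,4) w=1
  Add (0,3) w=5
  Skip (1,3) w=5 (creates cycle)
  Add (2,3) w=7
  Skip (0,2) w=8 (creates cycle)
  Skip (1,2) w=10 (creates cycle)
  Skip (1,4) w=10 (creates cycle)
  Skip (2,4) w=14 (creates cycle)
  Skip (3,4) w=15 (creates cycle)
MST weight = 14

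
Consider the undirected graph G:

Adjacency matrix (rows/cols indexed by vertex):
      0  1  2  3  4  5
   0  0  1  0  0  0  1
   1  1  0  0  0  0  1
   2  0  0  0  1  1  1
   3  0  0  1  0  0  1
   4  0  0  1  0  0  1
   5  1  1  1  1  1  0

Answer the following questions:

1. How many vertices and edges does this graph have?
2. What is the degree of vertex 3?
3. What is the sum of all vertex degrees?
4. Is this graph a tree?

Count: 6 vertices, 8 edges.
Vertex 3 has neighbors [2, 5], degree = 2.
Handshaking lemma: 2 * 8 = 16.
A tree on 6 vertices has 5 edges. This graph has 8 edges (3 extra). Not a tree.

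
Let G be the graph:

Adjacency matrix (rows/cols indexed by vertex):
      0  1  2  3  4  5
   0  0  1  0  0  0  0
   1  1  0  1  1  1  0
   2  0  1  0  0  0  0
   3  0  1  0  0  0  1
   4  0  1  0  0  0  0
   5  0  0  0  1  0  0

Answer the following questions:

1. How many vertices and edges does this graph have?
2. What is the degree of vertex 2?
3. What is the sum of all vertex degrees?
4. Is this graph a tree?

Count: 6 vertices, 5 edges.
Vertex 2 has neighbors [1], degree = 1.
Handshaking lemma: 2 * 5 = 10.
A graph is a tree iff it is connected and has exactly n-1 edges. This graph is connected (all 6 vertices in one component) and has 6-1 = 5 edges. It is a tree.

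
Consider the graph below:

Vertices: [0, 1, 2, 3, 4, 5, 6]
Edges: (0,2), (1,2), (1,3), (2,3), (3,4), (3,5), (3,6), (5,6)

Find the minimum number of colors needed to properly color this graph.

The graph has a maximum clique of size 3 (lower bound on chromatic number).
A valid 3-coloring: {0: 0, 1: 2, 2: 1, 3: 0, 4: 1, 5: 1, 6: 2}.
Chromatic number = 3.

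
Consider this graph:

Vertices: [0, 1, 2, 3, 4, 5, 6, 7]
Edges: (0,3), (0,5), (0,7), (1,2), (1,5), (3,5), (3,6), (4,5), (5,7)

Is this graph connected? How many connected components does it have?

Checking connectivity: the graph has 1 connected component(s).
All vertices are reachable from each other. The graph IS connected.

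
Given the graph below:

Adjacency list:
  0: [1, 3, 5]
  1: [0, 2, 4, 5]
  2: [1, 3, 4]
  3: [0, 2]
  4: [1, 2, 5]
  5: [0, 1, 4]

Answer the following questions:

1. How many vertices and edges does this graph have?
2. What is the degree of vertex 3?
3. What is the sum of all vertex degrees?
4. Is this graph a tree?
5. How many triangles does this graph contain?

Count: 6 vertices, 9 edges.
Vertex 3 has neighbors [0, 2], degree = 2.
Handshaking lemma: 2 * 9 = 18.
A tree on 6 vertices has 5 edges. This graph has 9 edges (4 extra). Not a tree.
Number of triangles = 3.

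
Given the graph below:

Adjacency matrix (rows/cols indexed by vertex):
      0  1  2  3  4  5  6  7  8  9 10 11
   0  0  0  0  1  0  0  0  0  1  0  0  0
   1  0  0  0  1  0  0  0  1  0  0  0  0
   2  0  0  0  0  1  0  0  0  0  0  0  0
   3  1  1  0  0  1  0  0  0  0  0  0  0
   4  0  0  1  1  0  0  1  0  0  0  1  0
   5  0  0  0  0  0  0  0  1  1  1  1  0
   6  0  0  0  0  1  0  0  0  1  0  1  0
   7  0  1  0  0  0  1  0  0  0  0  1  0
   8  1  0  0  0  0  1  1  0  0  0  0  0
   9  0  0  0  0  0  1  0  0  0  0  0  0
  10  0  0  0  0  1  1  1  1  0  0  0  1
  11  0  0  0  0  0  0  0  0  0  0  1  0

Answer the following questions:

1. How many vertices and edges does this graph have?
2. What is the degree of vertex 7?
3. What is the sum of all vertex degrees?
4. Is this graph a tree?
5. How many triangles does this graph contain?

Count: 12 vertices, 16 edges.
Vertex 7 has neighbors [1, 5, 10], degree = 3.
Handshaking lemma: 2 * 16 = 32.
A tree on 12 vertices has 11 edges. This graph has 16 edges (5 extra). Not a tree.
Number of triangles = 2.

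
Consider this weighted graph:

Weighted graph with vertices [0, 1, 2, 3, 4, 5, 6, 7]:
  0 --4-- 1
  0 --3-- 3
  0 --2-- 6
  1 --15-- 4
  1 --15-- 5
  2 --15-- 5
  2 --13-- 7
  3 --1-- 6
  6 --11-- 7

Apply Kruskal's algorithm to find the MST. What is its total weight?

Applying Kruskal's algorithm (sort edges by weight, add if no cycle):
  Add (3,6) w=1
  Add (0,6) w=2
  Skip (0,3) w=3 (creates cycle)
  Add (0,1) w=4
  Add (6,7) w=11
  Add (2,7) w=13
  Add (1,4) w=15
  Add (1,5) w=15
  Skip (2,5) w=15 (creates cycle)
MST weight = 61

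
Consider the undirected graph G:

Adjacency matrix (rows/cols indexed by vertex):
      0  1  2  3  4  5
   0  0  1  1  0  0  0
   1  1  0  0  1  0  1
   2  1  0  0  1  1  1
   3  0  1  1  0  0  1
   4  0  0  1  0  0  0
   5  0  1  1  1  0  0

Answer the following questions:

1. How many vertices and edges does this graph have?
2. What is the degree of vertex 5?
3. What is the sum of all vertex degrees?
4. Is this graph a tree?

Count: 6 vertices, 8 edges.
Vertex 5 has neighbors [1, 2, 3], degree = 3.
Handshaking lemma: 2 * 8 = 16.
A tree on 6 vertices has 5 edges. This graph has 8 edges (3 extra). Not a tree.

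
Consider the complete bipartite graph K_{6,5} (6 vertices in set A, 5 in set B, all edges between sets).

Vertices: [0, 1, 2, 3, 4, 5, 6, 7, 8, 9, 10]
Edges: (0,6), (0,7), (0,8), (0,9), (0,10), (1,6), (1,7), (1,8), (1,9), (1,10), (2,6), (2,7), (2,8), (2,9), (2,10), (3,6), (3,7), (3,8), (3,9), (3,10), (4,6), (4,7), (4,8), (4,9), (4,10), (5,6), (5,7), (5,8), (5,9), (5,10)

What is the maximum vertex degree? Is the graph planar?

Set-A vertices have degree 5; set-B vertices have degree 6. Maximum degree = max(6,5) = 6.
K_{6,5} contains K_{3,3} as a subgraph (since both sides have >= 3 vertices); by Kuratowski's theorem it is not planar.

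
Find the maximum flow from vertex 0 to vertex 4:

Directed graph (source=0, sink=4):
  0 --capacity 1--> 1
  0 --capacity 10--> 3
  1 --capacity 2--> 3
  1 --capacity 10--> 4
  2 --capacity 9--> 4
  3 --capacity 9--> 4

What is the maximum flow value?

Computing max flow:
  Flow on (0->1): 1/1
  Flow on (0->3): 9/10
  Flow on (1->4): 1/10
  Flow on (3->4): 9/9
Maximum flow = 10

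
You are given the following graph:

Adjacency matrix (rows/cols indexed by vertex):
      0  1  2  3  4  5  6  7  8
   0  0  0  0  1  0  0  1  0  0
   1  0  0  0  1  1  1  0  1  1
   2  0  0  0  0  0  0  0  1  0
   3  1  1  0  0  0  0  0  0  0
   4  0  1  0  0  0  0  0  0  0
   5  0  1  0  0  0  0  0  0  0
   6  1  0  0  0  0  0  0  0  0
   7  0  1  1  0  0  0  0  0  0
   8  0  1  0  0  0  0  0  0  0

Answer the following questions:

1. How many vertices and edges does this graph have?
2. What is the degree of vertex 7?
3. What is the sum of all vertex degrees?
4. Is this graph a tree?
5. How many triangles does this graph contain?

Count: 9 vertices, 8 edges.
Vertex 7 has neighbors [1, 2], degree = 2.
Handshaking lemma: 2 * 8 = 16.
A graph is a tree iff it is connected and has exactly n-1 edges. This graph is connected (all 9 vertices in one component) and has 9-1 = 8 edges. It is a tree.
Number of triangles = 0.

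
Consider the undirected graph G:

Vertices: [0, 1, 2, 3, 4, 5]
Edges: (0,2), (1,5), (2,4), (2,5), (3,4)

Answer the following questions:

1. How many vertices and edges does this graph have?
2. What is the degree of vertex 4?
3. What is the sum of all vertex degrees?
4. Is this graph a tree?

Count: 6 vertices, 5 edges.
Vertex 4 has neighbors [2, 3], degree = 2.
Handshaking lemma: 2 * 5 = 10.
A graph is a tree iff it is connected and has exactly n-1 edges. This graph is connected (all 6 vertices in one component) and has 6-1 = 5 edges. It is a tree.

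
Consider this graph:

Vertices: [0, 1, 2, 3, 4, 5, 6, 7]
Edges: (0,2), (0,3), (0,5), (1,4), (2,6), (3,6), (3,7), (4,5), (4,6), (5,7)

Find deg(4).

Vertex 4 has neighbors [1, 5, 6], so deg(4) = 3.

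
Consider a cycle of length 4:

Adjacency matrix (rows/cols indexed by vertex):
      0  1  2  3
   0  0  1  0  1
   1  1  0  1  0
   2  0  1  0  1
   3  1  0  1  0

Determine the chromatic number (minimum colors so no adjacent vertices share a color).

This is an even cycle (C_4). Even cycles are bipartite.
Chromatic number = 2.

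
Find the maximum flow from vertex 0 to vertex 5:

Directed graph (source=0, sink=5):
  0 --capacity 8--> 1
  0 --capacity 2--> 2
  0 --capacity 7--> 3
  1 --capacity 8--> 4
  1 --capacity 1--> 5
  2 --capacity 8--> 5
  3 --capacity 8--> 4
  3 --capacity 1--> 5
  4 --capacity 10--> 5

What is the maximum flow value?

Computing max flow:
  Flow on (0->1): 8/8
  Flow on (0->2): 2/2
  Flow on (0->3): 4/7
  Flow on (1->4): 7/8
  Flow on (1->5): 1/1
  Flow on (2->5): 2/8
  Flow on (3->4): 3/8
  Flow on (3->5): 1/1
  Flow on (4->5): 10/10
Maximum flow = 14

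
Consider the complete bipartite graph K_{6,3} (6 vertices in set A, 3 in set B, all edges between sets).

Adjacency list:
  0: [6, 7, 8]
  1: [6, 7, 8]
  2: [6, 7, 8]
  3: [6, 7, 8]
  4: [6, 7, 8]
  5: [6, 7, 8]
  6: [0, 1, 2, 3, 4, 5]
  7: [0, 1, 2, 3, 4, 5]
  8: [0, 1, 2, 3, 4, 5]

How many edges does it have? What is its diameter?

K_{6,3} has 6 * 3 = 18 edges.
Any vertex reaches any opposite-side vertex in 1 step; same-side vertices reach in 2 steps via any opposite-side vertex.
Diameter = 2.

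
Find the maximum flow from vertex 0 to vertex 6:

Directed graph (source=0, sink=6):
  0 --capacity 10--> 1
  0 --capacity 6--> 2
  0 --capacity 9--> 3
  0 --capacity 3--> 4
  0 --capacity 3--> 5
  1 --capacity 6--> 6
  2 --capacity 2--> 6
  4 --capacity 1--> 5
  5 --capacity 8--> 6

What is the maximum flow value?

Computing max flow:
  Flow on (0->1): 6/10
  Flow on (0->2): 2/6
  Flow on (0->4): 1/3
  Flow on (0->5): 3/3
  Flow on (1->6): 6/6
  Flow on (2->6): 2/2
  Flow on (4->5): 1/1
  Flow on (5->6): 4/8
Maximum flow = 12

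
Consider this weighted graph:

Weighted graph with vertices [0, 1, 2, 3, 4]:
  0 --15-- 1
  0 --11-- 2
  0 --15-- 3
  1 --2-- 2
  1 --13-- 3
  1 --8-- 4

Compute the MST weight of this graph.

Applying Kruskal's algorithm (sort edges by weight, add if no cycle):
  Add (1,2) w=2
  Add (1,4) w=8
  Add (0,2) w=11
  Add (1,3) w=13
  Skip (0,1) w=15 (creates cycle)
  Skip (0,3) w=15 (creates cycle)
MST weight = 34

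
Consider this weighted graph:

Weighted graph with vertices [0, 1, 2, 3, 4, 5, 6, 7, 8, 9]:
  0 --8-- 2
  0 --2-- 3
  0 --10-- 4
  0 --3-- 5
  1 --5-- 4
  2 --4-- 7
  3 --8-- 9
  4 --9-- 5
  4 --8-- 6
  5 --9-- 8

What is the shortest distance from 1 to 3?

Using Dijkstra's algorithm from vertex 1:
Shortest path: 1 -> 4 -> 0 -> 3
Total weight: 5 + 10 + 2 = 17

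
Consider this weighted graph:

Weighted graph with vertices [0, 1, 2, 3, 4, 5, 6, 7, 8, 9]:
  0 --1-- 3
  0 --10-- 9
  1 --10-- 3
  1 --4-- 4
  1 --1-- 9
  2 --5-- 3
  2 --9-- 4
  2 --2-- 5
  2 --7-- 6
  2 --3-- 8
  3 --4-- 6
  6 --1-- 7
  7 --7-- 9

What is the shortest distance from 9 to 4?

Using Dijkstra's algorithm from vertex 9:
Shortest path: 9 -> 1 -> 4
Total weight: 1 + 4 = 5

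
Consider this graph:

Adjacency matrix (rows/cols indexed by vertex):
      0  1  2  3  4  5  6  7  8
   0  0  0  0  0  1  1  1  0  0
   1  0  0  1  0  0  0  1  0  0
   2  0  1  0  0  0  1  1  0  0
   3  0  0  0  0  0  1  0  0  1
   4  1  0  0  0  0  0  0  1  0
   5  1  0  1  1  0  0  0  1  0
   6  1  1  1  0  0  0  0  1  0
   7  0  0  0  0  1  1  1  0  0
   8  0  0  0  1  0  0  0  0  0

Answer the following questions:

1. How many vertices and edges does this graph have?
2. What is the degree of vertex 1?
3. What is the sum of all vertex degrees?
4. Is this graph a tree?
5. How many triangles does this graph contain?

Count: 9 vertices, 12 edges.
Vertex 1 has neighbors [2, 6], degree = 2.
Handshaking lemma: 2 * 12 = 24.
A tree on 9 vertices has 8 edges. This graph has 12 edges (4 extra). Not a tree.
Number of triangles = 1.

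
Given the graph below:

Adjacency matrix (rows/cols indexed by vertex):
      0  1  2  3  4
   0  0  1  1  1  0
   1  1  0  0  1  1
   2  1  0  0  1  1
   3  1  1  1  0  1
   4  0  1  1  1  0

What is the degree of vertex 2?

Vertex 2 has neighbors [0, 3, 4], so deg(2) = 3.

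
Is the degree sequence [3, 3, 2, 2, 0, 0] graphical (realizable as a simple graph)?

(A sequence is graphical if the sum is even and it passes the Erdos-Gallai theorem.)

Sum of degrees = 10. Sum is even and passes Erdos-Gallai. The sequence IS graphical.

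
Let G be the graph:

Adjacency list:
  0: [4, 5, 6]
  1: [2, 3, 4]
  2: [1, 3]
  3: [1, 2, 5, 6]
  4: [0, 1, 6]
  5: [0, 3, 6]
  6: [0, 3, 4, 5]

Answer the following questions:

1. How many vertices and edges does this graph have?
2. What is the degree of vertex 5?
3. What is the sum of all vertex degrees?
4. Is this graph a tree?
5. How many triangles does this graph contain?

Count: 7 vertices, 11 edges.
Vertex 5 has neighbors [0, 3, 6], degree = 3.
Handshaking lemma: 2 * 11 = 22.
A tree on 7 vertices has 6 edges. This graph has 11 edges (5 extra). Not a tree.
Number of triangles = 4.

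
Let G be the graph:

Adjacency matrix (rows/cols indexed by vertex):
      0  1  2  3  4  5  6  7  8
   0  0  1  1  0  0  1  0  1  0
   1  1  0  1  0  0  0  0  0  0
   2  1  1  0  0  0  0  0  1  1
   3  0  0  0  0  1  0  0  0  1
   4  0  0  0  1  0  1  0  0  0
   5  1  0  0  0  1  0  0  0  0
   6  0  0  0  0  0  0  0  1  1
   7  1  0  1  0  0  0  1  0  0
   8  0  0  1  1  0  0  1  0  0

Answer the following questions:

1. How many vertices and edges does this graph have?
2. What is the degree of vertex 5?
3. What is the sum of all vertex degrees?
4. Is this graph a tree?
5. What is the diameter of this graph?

Count: 9 vertices, 12 edges.
Vertex 5 has neighbors [0, 4], degree = 2.
Handshaking lemma: 2 * 12 = 24.
A tree on 9 vertices has 8 edges. This graph has 12 edges (4 extra). Not a tree.
Diameter (longest shortest path) = 3.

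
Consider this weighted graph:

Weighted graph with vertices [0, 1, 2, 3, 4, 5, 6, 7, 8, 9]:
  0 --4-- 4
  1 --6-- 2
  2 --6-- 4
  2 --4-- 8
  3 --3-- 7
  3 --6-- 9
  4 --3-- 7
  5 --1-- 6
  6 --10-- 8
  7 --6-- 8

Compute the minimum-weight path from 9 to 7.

Using Dijkstra's algorithm from vertex 9:
Shortest path: 9 -> 3 -> 7
Total weight: 6 + 3 = 9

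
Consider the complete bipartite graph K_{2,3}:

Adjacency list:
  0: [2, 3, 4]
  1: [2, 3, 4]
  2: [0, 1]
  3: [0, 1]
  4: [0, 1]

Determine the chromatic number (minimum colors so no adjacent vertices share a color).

K_{2,3} is bipartite: vertices split into two independent sets of size 2 and 3.
Color one set 0, the other 1. No adjacent vertices share a color.
Chromatic number = 2.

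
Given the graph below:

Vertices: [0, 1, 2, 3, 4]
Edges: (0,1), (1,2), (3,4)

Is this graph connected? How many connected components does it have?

Checking connectivity: the graph has 2 connected component(s).
Components: [[0, 1, 2], [3, 4]]. The graph is NOT connected.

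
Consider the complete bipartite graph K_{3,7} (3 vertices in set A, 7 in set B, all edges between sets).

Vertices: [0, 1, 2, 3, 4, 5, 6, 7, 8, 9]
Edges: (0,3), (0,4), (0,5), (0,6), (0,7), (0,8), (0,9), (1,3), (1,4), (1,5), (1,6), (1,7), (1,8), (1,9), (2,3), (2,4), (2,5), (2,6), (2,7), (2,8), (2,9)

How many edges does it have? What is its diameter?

K_{3,7} has 3 * 7 = 21 edges.
Any vertex reaches any opposite-side vertex in 1 step; same-side vertices reach in 2 steps via any opposite-side vertex.
Diameter = 2.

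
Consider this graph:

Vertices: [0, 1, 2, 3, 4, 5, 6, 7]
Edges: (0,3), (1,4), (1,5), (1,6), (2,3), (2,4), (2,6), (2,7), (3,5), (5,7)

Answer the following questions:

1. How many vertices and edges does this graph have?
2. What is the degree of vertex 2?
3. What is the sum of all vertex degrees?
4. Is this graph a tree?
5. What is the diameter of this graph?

Count: 8 vertices, 10 edges.
Vertex 2 has neighbors [3, 4, 6, 7], degree = 4.
Handshaking lemma: 2 * 10 = 20.
A tree on 8 vertices has 7 edges. This graph has 10 edges (3 extra). Not a tree.
Diameter (longest shortest path) = 3.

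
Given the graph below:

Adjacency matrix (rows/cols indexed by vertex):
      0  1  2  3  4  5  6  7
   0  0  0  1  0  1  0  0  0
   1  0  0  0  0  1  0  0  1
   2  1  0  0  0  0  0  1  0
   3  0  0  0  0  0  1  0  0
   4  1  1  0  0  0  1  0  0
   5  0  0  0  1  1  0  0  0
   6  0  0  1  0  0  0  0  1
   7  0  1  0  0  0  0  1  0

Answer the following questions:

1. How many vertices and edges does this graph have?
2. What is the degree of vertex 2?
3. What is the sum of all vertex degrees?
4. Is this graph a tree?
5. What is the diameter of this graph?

Count: 8 vertices, 8 edges.
Vertex 2 has neighbors [0, 6], degree = 2.
Handshaking lemma: 2 * 8 = 16.
A tree on 8 vertices has 7 edges. This graph has 8 edges (1 extra). Not a tree.
Diameter (longest shortest path) = 5.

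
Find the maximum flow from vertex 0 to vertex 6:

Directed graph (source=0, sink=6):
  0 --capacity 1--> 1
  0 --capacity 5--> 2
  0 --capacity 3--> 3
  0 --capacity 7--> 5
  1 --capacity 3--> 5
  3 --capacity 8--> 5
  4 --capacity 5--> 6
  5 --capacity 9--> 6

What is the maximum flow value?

Computing max flow:
  Flow on (0->1): 1/1
  Flow on (0->3): 3/3
  Flow on (0->5): 5/7
  Flow on (1->5): 1/3
  Flow on (3->5): 3/8
  Flow on (5->6): 9/9
Maximum flow = 9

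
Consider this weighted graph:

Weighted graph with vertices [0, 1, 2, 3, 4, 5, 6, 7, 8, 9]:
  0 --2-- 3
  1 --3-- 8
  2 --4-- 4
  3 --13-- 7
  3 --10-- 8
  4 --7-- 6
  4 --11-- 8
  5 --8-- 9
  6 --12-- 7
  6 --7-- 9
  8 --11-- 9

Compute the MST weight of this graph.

Applying Kruskal's algorithm (sort edges by weight, add if no cycle):
  Add (0,3) w=2
  Add (1,8) w=3
  Add (2,4) w=4
  Add (4,6) w=7
  Add (6,9) w=7
  Add (5,9) w=8
  Add (3,8) w=10
  Add (4,8) w=11
  Skip (8,9) w=11 (creates cycle)
  Add (6,7) w=12
  Skip (3,7) w=13 (creates cycle)
MST weight = 64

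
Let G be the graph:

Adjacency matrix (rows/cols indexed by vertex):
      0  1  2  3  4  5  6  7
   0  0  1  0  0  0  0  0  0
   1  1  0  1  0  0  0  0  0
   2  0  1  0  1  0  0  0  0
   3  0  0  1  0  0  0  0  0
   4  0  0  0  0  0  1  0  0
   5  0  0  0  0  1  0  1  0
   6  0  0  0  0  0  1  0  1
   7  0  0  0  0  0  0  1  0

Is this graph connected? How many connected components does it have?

Checking connectivity: the graph has 2 connected component(s).
Components: [[0, 1, 2, 3], [4, 5, 6, 7]]. The graph is NOT connected.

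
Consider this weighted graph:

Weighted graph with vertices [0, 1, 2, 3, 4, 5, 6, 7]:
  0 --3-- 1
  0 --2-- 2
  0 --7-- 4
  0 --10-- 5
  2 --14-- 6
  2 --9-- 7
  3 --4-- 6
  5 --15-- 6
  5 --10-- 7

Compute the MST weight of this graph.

Applying Kruskal's algorithm (sort edges by weight, add if no cycle):
  Add (0,2) w=2
  Add (0,1) w=3
  Add (3,6) w=4
  Add (0,4) w=7
  Add (2,7) w=9
  Add (0,5) w=10
  Skip (5,7) w=10 (creates cycle)
  Add (2,6) w=14
  Skip (5,6) w=15 (creates cycle)
MST weight = 49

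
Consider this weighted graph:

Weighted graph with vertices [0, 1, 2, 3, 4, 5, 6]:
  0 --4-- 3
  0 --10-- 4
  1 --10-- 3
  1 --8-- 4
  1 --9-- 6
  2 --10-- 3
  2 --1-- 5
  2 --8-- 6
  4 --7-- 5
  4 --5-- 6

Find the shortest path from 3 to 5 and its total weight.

Using Dijkstra's algorithm from vertex 3:
Shortest path: 3 -> 2 -> 5
Total weight: 10 + 1 = 11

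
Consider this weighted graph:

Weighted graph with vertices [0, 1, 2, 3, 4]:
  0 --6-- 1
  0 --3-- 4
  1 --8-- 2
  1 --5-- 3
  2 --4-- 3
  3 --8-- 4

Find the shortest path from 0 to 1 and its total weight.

Using Dijkstra's algorithm from vertex 0:
Shortest path: 0 -> 1
Total weight: 6 = 6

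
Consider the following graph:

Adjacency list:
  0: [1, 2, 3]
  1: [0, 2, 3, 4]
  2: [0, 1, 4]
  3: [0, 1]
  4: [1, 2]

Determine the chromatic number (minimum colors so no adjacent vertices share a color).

The graph has a maximum clique of size 3 (lower bound on chromatic number).
A valid 3-coloring: {0: 1, 1: 0, 2: 2, 3: 2, 4: 1}.
Chromatic number = 3.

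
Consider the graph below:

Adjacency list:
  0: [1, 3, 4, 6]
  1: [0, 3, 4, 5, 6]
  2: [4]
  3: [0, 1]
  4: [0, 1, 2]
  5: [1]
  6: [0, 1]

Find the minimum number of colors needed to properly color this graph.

The graph has a maximum clique of size 3 (lower bound on chromatic number).
A valid 3-coloring: {0: 1, 1: 0, 2: 0, 3: 2, 4: 2, 5: 1, 6: 2}.
Chromatic number = 3.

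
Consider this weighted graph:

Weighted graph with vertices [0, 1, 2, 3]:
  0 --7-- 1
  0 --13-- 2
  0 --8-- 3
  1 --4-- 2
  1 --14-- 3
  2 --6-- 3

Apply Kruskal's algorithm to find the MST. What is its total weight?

Applying Kruskal's algorithm (sort edges by weight, add if no cycle):
  Add (1,2) w=4
  Add (2,3) w=6
  Add (0,1) w=7
  Skip (0,3) w=8 (creates cycle)
  Skip (0,2) w=13 (creates cycle)
  Skip (1,3) w=14 (creates cycle)
MST weight = 17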